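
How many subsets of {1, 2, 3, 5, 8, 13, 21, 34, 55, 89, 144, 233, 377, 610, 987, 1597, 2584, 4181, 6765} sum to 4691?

36

Each representation comes from the Zeckendorf form by replacing some F_k with F_{k−1} + F_{k−2} where possible.
4691 = 4181+377+89+34+8+2 = 4181+377+89+34+5+3+2 = 4181+377+89+21+13+8+2 = 4181+233+144+89+34+8+2 = 2584+1597+377+89+34+8+2 = … (31 more), for 36 in all.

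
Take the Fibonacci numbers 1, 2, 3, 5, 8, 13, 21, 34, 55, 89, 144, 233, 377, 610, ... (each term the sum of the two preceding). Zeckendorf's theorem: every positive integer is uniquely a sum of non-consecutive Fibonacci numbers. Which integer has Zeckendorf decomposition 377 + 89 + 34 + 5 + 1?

377 + 89 + 34 + 5 + 1 = 506.

506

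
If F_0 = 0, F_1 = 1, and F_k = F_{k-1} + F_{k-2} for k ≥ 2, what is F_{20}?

6765

Iterating the recurrence up to F_{15} = 610 and F_{14} = 377:
F_{16} = F_{15} + F_{14} = 610 + 377 = 987
F_{17} = F_{16} + F_{15} = 987 + 610 = 1597
F_{18} = F_{17} + F_{16} = 1597 + 987 = 2584
F_{19} = F_{18} + F_{17} = 2584 + 1597 = 4181
F_{20} = F_{19} + F_{18} = 4181 + 2584 = 6765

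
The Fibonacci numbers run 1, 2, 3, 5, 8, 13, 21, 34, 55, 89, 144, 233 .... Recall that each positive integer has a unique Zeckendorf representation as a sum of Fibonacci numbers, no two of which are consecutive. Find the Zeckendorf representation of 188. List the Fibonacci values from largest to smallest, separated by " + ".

Greedy algorithm:
largest Fibonacci ≤ 188 is 144; 188 − 144 = 44
largest Fibonacci ≤ 44 is 34; 44 − 34 = 10
largest Fibonacci ≤ 10 is 8; 10 − 8 = 2
largest Fibonacci ≤ 2 is 2; 2 − 2 = 0
So 188 = 144 + 34 + 8 + 2, with no two terms consecutive in the sequence.

144 + 34 + 8 + 2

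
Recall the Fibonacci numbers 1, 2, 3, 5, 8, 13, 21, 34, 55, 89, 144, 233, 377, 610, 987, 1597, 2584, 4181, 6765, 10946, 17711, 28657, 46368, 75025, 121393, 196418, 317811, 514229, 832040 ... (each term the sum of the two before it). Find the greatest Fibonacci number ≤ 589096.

514229 ≤ 589096 < 832040, so the largest Fibonacci number not exceeding 589096 is 514229.

514229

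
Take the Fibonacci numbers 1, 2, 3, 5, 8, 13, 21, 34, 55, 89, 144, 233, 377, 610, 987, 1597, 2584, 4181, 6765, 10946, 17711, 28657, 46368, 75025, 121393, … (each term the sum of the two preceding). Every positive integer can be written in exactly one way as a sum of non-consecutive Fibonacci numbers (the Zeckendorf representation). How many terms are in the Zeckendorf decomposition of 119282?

Greedily peel off the largest Fibonacci term at each step:
119282: greatest Fibonacci not exceeding it is 75025, leaving 44257
44257: greatest Fibonacci not exceeding it is 28657, leaving 15600
15600: greatest Fibonacci not exceeding it is 10946, leaving 4654
4654: greatest Fibonacci not exceeding it is 4181, leaving 473
473: greatest Fibonacci not exceeding it is 377, leaving 96
96: greatest Fibonacci not exceeding it is 89, leaving 7
7: greatest Fibonacci not exceeding it is 5, leaving 2
2: greatest Fibonacci not exceeding it is 2, leaving 0
119282 = 75025 + 28657 + 10946 + 4181 + 377 + 89 + 5 + 2, which has 8 terms.

8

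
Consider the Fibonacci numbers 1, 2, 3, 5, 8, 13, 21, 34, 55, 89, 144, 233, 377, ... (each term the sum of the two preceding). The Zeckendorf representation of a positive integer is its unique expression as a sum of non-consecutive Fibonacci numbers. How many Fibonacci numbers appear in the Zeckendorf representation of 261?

4

261: greatest Fibonacci not exceeding it is 233, leaving 28
28: greatest Fibonacci not exceeding it is 21, leaving 7
7: greatest Fibonacci not exceeding it is 5, leaving 2
2: greatest Fibonacci not exceeding it is 2, leaving 0
261 = 233 + 21 + 5 + 2, which has 4 terms.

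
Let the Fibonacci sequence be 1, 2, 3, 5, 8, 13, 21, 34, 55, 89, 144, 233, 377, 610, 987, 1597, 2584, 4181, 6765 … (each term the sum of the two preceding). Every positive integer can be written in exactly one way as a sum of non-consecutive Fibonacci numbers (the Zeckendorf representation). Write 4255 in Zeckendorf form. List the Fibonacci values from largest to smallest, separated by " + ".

4181 + 55 + 13 + 5 + 1

subtract 4181 from 4255: 74 remains
subtract 55 from 74: 19 remains
subtract 13 from 19: 6 remains
subtract 5 from 6: 1 remains
subtract 1 from 1: 0 remains
So 4255 = 4181 + 55 + 13 + 5 + 1, with no two terms consecutive in the sequence.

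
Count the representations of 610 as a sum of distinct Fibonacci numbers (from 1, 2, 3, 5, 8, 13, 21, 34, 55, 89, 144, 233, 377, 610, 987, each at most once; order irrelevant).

Each representation comes from the Zeckendorf form by replacing some F_k with F_{k−1} + F_{k−2} where possible.
610 = 610 = 377+233 = 377+144+89 = 377+144+55+34 = … (3 more), for 7 in all.

7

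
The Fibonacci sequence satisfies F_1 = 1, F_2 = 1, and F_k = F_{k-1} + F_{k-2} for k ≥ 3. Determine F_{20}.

6765

Iterating the recurrence up to F_{15} = 610 and F_{14} = 377:
F_{16} = F_{15} + F_{14} = 610 + 377 = 987
F_{17} = F_{16} + F_{15} = 987 + 610 = 1597
F_{18} = F_{17} + F_{16} = 1597 + 987 = 2584
F_{19} = F_{18} + F_{17} = 2584 + 1597 = 4181
F_{20} = F_{19} + F_{18} = 4181 + 2584 = 6765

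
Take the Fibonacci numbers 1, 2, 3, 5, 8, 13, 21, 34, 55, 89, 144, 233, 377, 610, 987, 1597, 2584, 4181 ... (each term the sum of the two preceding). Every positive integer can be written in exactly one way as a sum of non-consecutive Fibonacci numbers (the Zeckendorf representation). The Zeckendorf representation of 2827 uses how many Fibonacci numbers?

4

Greedily peel off the largest Fibonacci term at each step:
take 2584 (≤ 2827); 2827 − 2584 = 243
take 233 (≤ 243); 243 − 233 = 10
take 8 (≤ 10); 10 − 8 = 2
take 2 (≤ 2); 2 − 2 = 0
2827 = 2584 + 233 + 8 + 2, which has 4 terms.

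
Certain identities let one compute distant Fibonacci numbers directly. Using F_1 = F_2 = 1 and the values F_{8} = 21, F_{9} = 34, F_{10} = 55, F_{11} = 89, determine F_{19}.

By the addition formula F_{m+n} = F_m F_{n+1} + F_{m−1} F_n with m=11, n=8: F_{19} = 89·34 + 55·21 = 3026 + 1155 = 4181.

4181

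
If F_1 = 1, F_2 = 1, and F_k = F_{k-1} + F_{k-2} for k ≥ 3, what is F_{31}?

1346269

Iterating the recurrence up to F_{26} = 121393 and F_{25} = 75025:
F_{27} = F_{26} + F_{25} = 121393 + 75025 = 196418
F_{28} = F_{27} + F_{26} = 196418 + 121393 = 317811
F_{29} = F_{28} + F_{27} = 317811 + 196418 = 514229
F_{30} = F_{29} + F_{28} = 514229 + 317811 = 832040
F_{31} = F_{30} + F_{29} = 832040 + 514229 = 1346269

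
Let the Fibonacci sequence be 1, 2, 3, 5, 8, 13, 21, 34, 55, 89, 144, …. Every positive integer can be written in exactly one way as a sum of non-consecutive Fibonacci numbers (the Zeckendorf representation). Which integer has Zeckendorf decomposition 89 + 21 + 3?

89 + 21 + 3 = 113.

113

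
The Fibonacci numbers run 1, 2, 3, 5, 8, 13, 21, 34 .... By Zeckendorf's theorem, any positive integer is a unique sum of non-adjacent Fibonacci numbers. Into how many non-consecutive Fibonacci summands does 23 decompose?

2

subtract 21 from 23: 2 remains
subtract 2 from 2: 0 remains
23 = 21 + 2, which has 2 terms.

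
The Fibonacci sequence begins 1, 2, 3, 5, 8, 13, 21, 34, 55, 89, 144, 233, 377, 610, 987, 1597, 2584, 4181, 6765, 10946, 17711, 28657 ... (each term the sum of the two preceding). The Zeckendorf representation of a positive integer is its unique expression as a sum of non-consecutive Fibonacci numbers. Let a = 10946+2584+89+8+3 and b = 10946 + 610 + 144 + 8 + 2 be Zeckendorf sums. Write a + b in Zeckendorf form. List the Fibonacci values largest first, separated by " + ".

The two numbers are 13630 and 11710, so their sum is 25340.
25340: greatest Fibonacci not exceeding it is 17711, leaving 7629
7629: greatest Fibonacci not exceeding it is 6765, leaving 864
864: greatest Fibonacci not exceeding it is 610, leaving 254
254: greatest Fibonacci not exceeding it is 233, leaving 21
21: greatest Fibonacci not exceeding it is 21, leaving 0

17711 + 6765 + 610 + 233 + 21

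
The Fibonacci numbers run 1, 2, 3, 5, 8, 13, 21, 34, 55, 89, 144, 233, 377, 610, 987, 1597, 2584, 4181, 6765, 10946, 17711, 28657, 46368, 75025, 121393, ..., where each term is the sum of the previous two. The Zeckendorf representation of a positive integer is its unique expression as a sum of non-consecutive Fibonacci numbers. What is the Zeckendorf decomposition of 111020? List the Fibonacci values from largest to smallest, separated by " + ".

Greedy algorithm:
take 75025 (≤ 111020); 111020 − 75025 = 35995
take 28657 (≤ 35995); 35995 − 28657 = 7338
take 6765 (≤ 7338); 7338 − 6765 = 573
take 377 (≤ 573); 573 − 377 = 196
take 144 (≤ 196); 196 − 144 = 52
take 34 (≤ 52); 52 − 34 = 18
take 13 (≤ 18); 18 − 13 = 5
take 5 (≤ 5); 5 − 5 = 0
So 111020 = 75025 + 28657 + 6765 + 377 + 144 + 34 + 13 + 5, with no two terms consecutive in the sequence.

75025 + 28657 + 6765 + 377 + 144 + 34 + 13 + 5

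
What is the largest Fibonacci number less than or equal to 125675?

121393

121393 ≤ 125675 < 196418, so the largest Fibonacci number not exceeding 125675 is 121393.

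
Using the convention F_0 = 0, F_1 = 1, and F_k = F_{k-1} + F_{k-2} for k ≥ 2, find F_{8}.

F_{2} = F_{1} + F_{0} = 1 + 0 = 1
F_{3} = F_{2} + F_{1} = 1 + 1 = 2
F_{4} = F_{3} + F_{2} = 2 + 1 = 3
F_{5} = F_{4} + F_{3} = 3 + 2 = 5
F_{6} = F_{5} + F_{4} = 5 + 3 = 8
F_{7} = F_{6} + F_{5} = 8 + 5 = 13
F_{8} = F_{7} + F_{6} = 13 + 8 = 21

21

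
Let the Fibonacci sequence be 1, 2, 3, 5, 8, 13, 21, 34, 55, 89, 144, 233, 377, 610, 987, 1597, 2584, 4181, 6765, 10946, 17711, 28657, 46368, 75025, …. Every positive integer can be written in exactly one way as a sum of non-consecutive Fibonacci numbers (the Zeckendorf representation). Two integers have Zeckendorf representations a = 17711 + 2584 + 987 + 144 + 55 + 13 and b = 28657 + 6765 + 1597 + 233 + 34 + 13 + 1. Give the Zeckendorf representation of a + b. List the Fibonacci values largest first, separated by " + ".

The two numbers are 21494 and 37300, so their sum is 58794.
Greedy algorithm:
58794 − 46368 = 12426
12426 − 10946 = 1480
1480 − 987 = 493
493 − 377 = 116
116 − 89 = 27
27 − 21 = 6
6 − 5 = 1
1 − 1 = 0

46368 + 10946 + 987 + 377 + 89 + 21 + 5 + 1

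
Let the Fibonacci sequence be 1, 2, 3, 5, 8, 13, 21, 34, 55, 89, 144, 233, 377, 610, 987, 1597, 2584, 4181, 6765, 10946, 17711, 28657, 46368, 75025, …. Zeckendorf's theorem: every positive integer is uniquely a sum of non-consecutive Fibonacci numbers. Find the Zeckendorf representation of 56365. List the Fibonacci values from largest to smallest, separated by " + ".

46368 + 6765 + 2584 + 610 + 34 + 3 + 1

Greedily peel off the largest Fibonacci term at each step:
subtract 46368 from 56365: 9997 remains
subtract 6765 from 9997: 3232 remains
subtract 2584 from 3232: 648 remains
subtract 610 from 648: 38 remains
subtract 34 from 38: 4 remains
subtract 3 from 4: 1 remains
subtract 1 from 1: 0 remains
So 56365 = 46368 + 6765 + 2584 + 610 + 34 + 3 + 1, with no two terms consecutive in the sequence.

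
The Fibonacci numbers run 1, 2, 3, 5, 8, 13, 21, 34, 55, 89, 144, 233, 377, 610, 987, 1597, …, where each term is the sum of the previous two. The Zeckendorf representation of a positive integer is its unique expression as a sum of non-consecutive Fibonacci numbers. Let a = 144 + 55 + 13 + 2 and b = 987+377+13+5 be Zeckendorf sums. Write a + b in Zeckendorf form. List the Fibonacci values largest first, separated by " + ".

987 + 377 + 144 + 55 + 21 + 8 + 3 + 1

The two numbers are 214 and 1382, so their sum is 1596.
987 ≤ 1596 < 1597, so take 987; remainder 609
377 ≤ 609 < 610, so take 377; remainder 232
144 ≤ 232 < 233, so take 144; remainder 88
55 ≤ 88 < 89, so take 55; remainder 33
21 ≤ 33 < 34, so take 21; remainder 12
8 ≤ 12 < 13, so take 8; remainder 4
3 ≤ 4 < 5, so take 3; remainder 1
1 ≤ 1 < 2, so take 1; remainder 0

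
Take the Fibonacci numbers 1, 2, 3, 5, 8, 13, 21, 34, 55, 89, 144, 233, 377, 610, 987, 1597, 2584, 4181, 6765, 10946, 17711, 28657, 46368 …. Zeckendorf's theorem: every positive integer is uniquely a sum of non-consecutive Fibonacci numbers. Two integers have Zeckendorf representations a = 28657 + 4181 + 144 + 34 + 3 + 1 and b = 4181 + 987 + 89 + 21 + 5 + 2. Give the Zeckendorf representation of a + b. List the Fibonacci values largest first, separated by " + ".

28657 + 6765 + 2584 + 233 + 55 + 8 + 3

The two numbers are 33020 and 5285, so their sum is 38305.
Greedily peel off the largest Fibonacci term at each step:
take 28657 (≤ 38305); 38305 − 28657 = 9648
take 6765 (≤ 9648); 9648 − 6765 = 2883
take 2584 (≤ 2883); 2883 − 2584 = 299
take 233 (≤ 299); 299 − 233 = 66
take 55 (≤ 66); 66 − 55 = 11
take 8 (≤ 11); 11 − 8 = 3
take 3 (≤ 3); 3 − 3 = 0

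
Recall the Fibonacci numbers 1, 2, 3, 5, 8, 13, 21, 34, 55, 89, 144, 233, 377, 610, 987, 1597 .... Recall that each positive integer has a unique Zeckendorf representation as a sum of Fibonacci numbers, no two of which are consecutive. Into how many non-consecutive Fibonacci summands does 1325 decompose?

subtract 987 from 1325: 338 remains
subtract 233 from 338: 105 remains
subtract 89 from 105: 16 remains
subtract 13 from 16: 3 remains
subtract 3 from 3: 0 remains
1325 = 987 + 233 + 89 + 13 + 3, which has 5 terms.

5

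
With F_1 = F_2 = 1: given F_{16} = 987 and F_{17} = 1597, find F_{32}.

2178309

By the doubling identity F_{2k} = F_k(2F_{k+1} − F_k): F_{32} = 987·(2·1597 − 987) = 987·2207 = 2178309.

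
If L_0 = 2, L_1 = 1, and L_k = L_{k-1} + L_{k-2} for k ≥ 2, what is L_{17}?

Iterating the recurrence up to L_{13} = 521 and L_{12} = 322:
L_{14} = L_{13} + L_{12} = 521 + 322 = 843
L_{15} = L_{14} + L_{13} = 843 + 521 = 1364
L_{16} = L_{15} + L_{14} = 1364 + 843 = 2207
L_{17} = L_{16} + L_{15} = 2207 + 1364 = 3571

3571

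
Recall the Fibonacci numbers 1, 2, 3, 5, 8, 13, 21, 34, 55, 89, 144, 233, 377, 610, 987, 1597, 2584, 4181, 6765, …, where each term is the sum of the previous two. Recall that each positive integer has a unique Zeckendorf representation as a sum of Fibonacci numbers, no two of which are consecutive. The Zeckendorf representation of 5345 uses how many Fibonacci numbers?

Repeatedly subtract the largest Fibonacci number that fits:
4181 ≤ 5345 < 6765, so take 4181; remainder 1164
987 ≤ 1164 < 1597, so take 987; remainder 177
144 ≤ 177 < 233, so take 144; remainder 33
21 ≤ 33 < 34, so take 21; remainder 12
8 ≤ 12 < 13, so take 8; remainder 4
3 ≤ 4 < 5, so take 3; remainder 1
1 ≤ 1 < 2, so take 1; remainder 0
5345 = 4181 + 987 + 144 + 21 + 8 + 3 + 1, which has 7 terms.

7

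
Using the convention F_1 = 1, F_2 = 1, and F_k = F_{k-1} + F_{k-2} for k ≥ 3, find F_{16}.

Iterating the recurrence up to F_{9} = 34 and F_{8} = 21:
F_{10} = F_{9} + F_{8} = 34 + 21 = 55
F_{11} = F_{10} + F_{9} = 55 + 34 = 89
F_{12} = F_{11} + F_{10} = 89 + 55 = 144
F_{13} = F_{12} + F_{11} = 144 + 89 = 233
F_{14} = F_{13} + F_{12} = 233 + 144 = 377
F_{15} = F_{14} + F_{13} = 377 + 233 = 610
F_{16} = F_{15} + F_{14} = 610 + 377 = 987

987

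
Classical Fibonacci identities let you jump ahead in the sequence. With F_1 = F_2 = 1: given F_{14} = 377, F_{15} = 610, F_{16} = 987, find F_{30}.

832040

By the addition formula F_{m+n} = F_m F_{n+1} + F_{m−1} F_n with m=16, n=14: F_{30} = 987·610 + 610·377 = 602070 + 229970 = 832040.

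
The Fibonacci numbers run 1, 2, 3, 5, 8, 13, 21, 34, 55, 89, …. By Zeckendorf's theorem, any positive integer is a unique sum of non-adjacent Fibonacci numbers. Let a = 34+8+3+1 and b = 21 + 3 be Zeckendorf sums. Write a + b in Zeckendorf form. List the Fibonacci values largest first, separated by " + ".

55 + 13 + 2

The two numbers are 46 and 24, so their sum is 70.
70 − 55 = 15
15 − 13 = 2
2 − 2 = 0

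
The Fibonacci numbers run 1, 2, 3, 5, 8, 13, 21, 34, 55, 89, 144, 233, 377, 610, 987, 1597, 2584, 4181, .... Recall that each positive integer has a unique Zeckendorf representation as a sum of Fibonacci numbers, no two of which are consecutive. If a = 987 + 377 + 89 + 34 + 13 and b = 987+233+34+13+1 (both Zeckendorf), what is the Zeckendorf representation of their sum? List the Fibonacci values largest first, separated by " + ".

The two numbers are 1500 and 1268, so their sum is 2768.
take 2584 (≤ 2768); 2768 − 2584 = 184
take 144 (≤ 184); 184 − 144 = 40
take 34 (≤ 40); 40 − 34 = 6
take 5 (≤ 6); 6 − 5 = 1
take 1 (≤ 1); 1 − 1 = 0

2584 + 144 + 34 + 5 + 1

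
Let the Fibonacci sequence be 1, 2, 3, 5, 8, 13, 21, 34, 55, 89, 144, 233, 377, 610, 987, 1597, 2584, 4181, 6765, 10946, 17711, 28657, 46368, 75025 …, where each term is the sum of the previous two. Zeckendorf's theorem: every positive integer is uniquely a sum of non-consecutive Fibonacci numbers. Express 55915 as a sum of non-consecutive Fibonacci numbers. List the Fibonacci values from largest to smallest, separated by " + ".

46368 + 6765 + 2584 + 144 + 34 + 13 + 5 + 2

Greedy algorithm:
take 46368 (≤ 55915); 55915 − 46368 = 9547
take 6765 (≤ 9547); 9547 − 6765 = 2782
take 2584 (≤ 2782); 2782 − 2584 = 198
take 144 (≤ 198); 198 − 144 = 54
take 34 (≤ 54); 54 − 34 = 20
take 13 (≤ 20); 20 − 13 = 7
take 5 (≤ 7); 7 − 5 = 2
take 2 (≤ 2); 2 − 2 = 0
So 55915 = 46368 + 6765 + 2584 + 144 + 34 + 13 + 5 + 2, with no two terms consecutive in the sequence.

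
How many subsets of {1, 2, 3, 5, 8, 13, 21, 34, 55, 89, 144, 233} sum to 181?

12

Starting from the Zeckendorf form and repeatedly splitting a term F_k into F_{k−1} + F_{k−2} (when neither is already used) reaches every representation.
181 = 144+34+3 = 144+34+2+1 = 144+21+13+3 = 89+55+34+3 = 144+21+13+2+1 = … (7 more), for 12 in all.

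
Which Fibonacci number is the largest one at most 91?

89 ≤ 91 < 144, so the largest Fibonacci number not exceeding 91 is 89.

89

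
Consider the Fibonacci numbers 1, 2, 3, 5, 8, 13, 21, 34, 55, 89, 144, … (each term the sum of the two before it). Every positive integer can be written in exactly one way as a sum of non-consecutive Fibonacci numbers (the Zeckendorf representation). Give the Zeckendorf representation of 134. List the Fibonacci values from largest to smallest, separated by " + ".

take 89 (≤ 134); 134 − 89 = 45
take 34 (≤ 45); 45 − 34 = 11
take 8 (≤ 11); 11 − 8 = 3
take 3 (≤ 3); 3 − 3 = 0
So 134 = 89 + 34 + 8 + 3, with no two terms consecutive in the sequence.

89 + 34 + 8 + 3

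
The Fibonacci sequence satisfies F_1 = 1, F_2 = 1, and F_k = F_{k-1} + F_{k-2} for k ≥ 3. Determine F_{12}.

Iterating the recurrence up to F_{4} = 3 and F_{3} = 2:
F_{5} = F_{4} + F_{3} = 3 + 2 = 5
F_{6} = F_{5} + F_{4} = 5 + 3 = 8
F_{7} = F_{6} + F_{5} = 8 + 5 = 13
F_{8} = F_{7} + F_{6} = 13 + 8 = 21
F_{9} = F_{8} + F_{7} = 21 + 13 = 34
F_{10} = F_{9} + F_{8} = 34 + 21 = 55
F_{11} = F_{10} + F_{9} = 55 + 34 = 89
F_{12} = F_{11} + F_{10} = 89 + 55 = 144

144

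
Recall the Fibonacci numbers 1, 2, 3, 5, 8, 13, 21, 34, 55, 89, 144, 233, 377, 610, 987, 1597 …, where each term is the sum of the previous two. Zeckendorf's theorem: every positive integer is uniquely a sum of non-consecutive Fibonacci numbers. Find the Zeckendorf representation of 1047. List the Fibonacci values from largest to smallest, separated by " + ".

987 ≤ 1047 < 1597, so take 987; remainder 60
55 ≤ 60 < 89, so take 55; remainder 5
5 ≤ 5 < 8, so take 5; remainder 0
So 1047 = 987 + 55 + 5, with no two terms consecutive in the sequence.

987 + 55 + 5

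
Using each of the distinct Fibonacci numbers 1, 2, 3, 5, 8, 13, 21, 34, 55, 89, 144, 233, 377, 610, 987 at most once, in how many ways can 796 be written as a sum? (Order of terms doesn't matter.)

796 = 610+144+34+8 = 610+144+34+5+3 = 610+144+21+13+8 = … (21 more), for 24 in all.

24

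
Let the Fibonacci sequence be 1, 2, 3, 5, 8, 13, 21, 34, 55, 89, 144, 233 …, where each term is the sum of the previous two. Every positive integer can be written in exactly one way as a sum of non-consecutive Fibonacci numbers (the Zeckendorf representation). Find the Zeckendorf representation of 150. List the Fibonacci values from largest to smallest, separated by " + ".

144 + 5 + 1

150: greatest Fibonacci not exceeding it is 144, leaving 6
6: greatest Fibonacci not exceeding it is 5, leaving 1
1: greatest Fibonacci not exceeding it is 1, leaving 0
So 150 = 144 + 5 + 1, with no two terms consecutive in the sequence.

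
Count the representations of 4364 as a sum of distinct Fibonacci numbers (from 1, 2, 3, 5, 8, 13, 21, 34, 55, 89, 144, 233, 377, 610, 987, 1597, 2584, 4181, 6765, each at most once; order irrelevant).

Starting from the Zeckendorf form and repeatedly splitting a term F_k into F_{k−1} + F_{k−2} (when neither is already used) reaches every representation.
4364 = 4181+144+34+5 = 4181+144+34+3+2 = 4181+144+21+13+5 = 4181+89+55+34+5 = 2584+1597+144+34+5 = … (35 more), for 40 in all.

40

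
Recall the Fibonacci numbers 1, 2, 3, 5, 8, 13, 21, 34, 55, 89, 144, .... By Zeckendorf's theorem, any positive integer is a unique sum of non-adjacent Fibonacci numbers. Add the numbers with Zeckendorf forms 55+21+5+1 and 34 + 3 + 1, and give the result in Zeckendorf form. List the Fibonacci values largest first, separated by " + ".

The two numbers are 82 and 38, so their sum is 120.
Greedily peel off the largest Fibonacci term at each step:
89 ≤ 120 < 144, so take 89; remainder 31
21 ≤ 31 < 34, so take 21; remainder 10
8 ≤ 10 < 13, so take 8; remainder 2
2 ≤ 2 < 3, so take 2; remainder 0

89 + 21 + 8 + 2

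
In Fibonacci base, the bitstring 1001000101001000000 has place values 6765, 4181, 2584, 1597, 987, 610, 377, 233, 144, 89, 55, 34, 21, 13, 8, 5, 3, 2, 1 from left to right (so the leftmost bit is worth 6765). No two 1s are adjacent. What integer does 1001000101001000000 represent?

8705

Summing the place values of the 1 bits: 6765 + 1597 + 233 + 89 + 21 = 8705.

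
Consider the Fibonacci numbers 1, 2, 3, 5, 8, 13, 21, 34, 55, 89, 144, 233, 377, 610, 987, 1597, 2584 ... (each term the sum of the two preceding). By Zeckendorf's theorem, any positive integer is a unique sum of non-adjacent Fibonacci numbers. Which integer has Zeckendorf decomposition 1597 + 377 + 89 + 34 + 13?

1597 + 377 + 89 + 34 + 13 = 2110.

2110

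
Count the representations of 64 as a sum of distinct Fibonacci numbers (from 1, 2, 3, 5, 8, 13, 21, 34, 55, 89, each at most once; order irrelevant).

Starting from the Zeckendorf form and repeatedly splitting a term F_k into F_{k−1} + F_{k−2} (when neither is already used) reaches every representation.
64 = 55+8+1 = 55+5+3+1 = 34+21+8+1 = … (2 more), for 5 in all.

5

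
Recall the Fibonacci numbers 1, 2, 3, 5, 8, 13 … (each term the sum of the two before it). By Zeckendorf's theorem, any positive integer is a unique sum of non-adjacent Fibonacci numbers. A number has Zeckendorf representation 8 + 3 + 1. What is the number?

8 + 3 + 1 = 12.

12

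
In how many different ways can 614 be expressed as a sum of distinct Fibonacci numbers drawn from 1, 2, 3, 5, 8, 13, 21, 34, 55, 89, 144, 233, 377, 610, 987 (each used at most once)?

6

Starting from the Zeckendorf form and repeatedly splitting a term F_k into F_{k−1} + F_{k−2} (when neither is already used) reaches every representation.
614 = 610+3+1 = 377+233+3+1 = 377+144+89+3+1 = 377+144+55+34+3+1 = 377+144+55+21+13+3+1 = … (1 more), for 6 in all.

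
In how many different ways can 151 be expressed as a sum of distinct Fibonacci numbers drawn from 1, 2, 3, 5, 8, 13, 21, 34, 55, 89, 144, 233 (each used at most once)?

4

151 = 144+5+2 = 89+55+5+2 = 89+34+21+5+2 = … (1 more), for 4 in all.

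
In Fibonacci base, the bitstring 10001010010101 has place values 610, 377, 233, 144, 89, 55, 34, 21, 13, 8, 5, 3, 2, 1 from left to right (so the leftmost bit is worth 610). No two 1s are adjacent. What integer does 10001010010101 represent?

Summing the place values of the 1 bits: 610 + 89 + 34 + 8 + 3 + 1 = 745.

745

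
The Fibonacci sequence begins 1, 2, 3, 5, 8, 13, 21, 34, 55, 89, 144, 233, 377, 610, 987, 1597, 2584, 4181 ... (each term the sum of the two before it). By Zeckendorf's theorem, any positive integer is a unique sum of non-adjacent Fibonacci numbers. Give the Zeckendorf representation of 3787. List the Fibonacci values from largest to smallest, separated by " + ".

2584 + 987 + 144 + 55 + 13 + 3 + 1

subtract 2584 from 3787: 1203 remains
subtract 987 from 1203: 216 remains
subtract 144 from 216: 72 remains
subtract 55 from 72: 17 remains
subtract 13 from 17: 4 remains
subtract 3 from 4: 1 remains
subtract 1 from 1: 0 remains
So 3787 = 2584 + 987 + 144 + 55 + 13 + 3 + 1, with no two terms consecutive in the sequence.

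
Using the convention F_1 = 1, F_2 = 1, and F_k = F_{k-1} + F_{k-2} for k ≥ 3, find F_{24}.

46368

Iterating the recurrence up to F_{18} = 2584 and F_{17} = 1597:
F_{19} = F_{18} + F_{17} = 2584 + 1597 = 4181
F_{20} = F_{19} + F_{18} = 4181 + 2584 = 6765
F_{21} = F_{20} + F_{19} = 6765 + 4181 = 10946
F_{22} = F_{21} + F_{20} = 10946 + 6765 = 17711
F_{23} = F_{22} + F_{21} = 17711 + 10946 = 28657
F_{24} = F_{23} + F_{22} = 28657 + 17711 = 46368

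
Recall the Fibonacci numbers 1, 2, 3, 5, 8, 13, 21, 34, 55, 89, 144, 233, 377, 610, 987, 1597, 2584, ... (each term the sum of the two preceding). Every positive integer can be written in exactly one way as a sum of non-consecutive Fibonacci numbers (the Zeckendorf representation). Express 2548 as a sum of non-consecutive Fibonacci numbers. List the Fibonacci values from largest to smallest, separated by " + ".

1597 + 610 + 233 + 89 + 13 + 5 + 1

Repeatedly subtract the largest Fibonacci number that fits:
2548 − 1597 = 951
951 − 610 = 341
341 − 233 = 108
108 − 89 = 19
19 − 13 = 6
6 − 5 = 1
1 − 1 = 0
So 2548 = 1597 + 610 + 233 + 89 + 13 + 5 + 1, with no two terms consecutive in the sequence.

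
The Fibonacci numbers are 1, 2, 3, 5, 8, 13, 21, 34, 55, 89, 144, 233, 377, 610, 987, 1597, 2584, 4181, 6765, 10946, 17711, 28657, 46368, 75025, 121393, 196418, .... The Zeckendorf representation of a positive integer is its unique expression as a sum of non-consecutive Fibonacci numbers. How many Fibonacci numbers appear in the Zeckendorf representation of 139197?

5

Repeatedly subtract the largest Fibonacci number that fits:
subtract 121393 from 139197: 17804 remains
subtract 17711 from 17804: 93 remains
subtract 89 from 93: 4 remains
subtract 3 from 4: 1 remains
subtract 1 from 1: 0 remains
139197 = 121393 + 17711 + 89 + 3 + 1, which has 5 terms.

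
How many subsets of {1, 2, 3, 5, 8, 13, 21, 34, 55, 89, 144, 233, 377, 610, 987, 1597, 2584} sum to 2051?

24

2051 = 1597+377+55+21+1 = 1597+377+55+13+8+1 = 1597+233+144+55+21+1 = … (21 more), for 24 in all.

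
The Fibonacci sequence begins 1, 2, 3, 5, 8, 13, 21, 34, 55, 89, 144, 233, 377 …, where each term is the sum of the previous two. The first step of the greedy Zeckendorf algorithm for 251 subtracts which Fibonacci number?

233 ≤ 251 < 377, so the largest Fibonacci number not exceeding 251 is 233.

233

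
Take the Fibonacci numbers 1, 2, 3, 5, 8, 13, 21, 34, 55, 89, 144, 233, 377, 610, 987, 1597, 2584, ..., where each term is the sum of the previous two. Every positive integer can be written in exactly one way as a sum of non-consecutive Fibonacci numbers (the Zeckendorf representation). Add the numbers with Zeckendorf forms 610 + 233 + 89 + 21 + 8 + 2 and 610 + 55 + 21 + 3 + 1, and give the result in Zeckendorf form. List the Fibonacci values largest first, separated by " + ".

The two numbers are 963 and 690, so their sum is 1653.
Repeatedly subtract the largest Fibonacci number that fits:
1653 − 1597 = 56
56 − 55 = 1
1 − 1 = 0

1597 + 55 + 1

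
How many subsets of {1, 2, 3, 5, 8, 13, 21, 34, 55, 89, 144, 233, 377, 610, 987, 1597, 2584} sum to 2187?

24

2187 = 1597+377+144+55+13+1 = 1597+377+144+55+8+5+1 = 1597+377+144+34+21+13+1 = … (21 more), for 24 in all.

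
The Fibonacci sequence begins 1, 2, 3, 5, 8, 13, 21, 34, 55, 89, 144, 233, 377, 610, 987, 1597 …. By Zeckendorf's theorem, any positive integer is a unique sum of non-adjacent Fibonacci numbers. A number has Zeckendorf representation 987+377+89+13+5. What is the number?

987+377+89+13+5 = 1471.

1471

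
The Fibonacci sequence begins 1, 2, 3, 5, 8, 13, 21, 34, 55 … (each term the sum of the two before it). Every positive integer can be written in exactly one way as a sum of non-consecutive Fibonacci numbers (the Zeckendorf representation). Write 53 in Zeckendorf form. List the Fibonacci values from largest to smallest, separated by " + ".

34 + 13 + 5 + 1

subtract 34 from 53: 19 remains
subtract 13 from 19: 6 remains
subtract 5 from 6: 1 remains
subtract 1 from 1: 0 remains
So 53 = 34 + 13 + 5 + 1, with no two terms consecutive in the sequence.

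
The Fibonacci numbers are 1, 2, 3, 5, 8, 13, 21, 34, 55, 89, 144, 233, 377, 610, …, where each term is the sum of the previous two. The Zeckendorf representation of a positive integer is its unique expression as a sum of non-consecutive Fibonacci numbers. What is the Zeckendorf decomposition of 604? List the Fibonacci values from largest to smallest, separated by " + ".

Greedily peel off the largest Fibonacci term at each step:
377 ≤ 604 < 610, so take 377; remainder 227
144 ≤ 227 < 233, so take 144; remainder 83
55 ≤ 83 < 89, so take 55; remainder 28
21 ≤ 28 < 34, so take 21; remainder 7
5 ≤ 7 < 8, so take 5; remainder 2
2 ≤ 2 < 3, so take 2; remainder 0
So 604 = 377 + 144 + 55 + 21 + 5 + 2, with no two terms consecutive in the sequence.

377 + 144 + 55 + 21 + 5 + 2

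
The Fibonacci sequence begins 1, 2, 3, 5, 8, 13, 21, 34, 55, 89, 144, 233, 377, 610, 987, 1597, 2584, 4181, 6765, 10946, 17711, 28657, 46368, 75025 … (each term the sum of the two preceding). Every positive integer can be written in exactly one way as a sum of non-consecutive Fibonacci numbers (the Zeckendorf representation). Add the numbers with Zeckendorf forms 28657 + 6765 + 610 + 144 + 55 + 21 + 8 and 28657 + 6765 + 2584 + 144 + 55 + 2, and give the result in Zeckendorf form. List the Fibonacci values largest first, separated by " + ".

46368 + 17711 + 6765 + 2584 + 987 + 34 + 13 + 5

The two numbers are 36260 and 38207, so their sum is 74467.
take 46368 (≤ 74467); 74467 − 46368 = 28099
take 17711 (≤ 28099); 28099 − 17711 = 10388
take 6765 (≤ 10388); 10388 − 6765 = 3623
take 2584 (≤ 3623); 3623 − 2584 = 1039
take 987 (≤ 1039); 1039 − 987 = 52
take 34 (≤ 52); 52 − 34 = 18
take 13 (≤ 18); 18 − 13 = 5
take 5 (≤ 5); 5 − 5 = 0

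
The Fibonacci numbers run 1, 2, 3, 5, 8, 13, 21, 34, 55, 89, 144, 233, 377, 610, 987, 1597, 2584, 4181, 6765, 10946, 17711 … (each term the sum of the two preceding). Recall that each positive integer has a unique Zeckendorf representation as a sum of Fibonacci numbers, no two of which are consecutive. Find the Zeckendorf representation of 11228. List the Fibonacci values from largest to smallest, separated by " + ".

10946 + 233 + 34 + 13 + 2

largest Fibonacci ≤ 11228 is 10946; 11228 − 10946 = 282
largest Fibonacci ≤ 282 is 233; 282 − 233 = 49
largest Fibonacci ≤ 49 is 34; 49 − 34 = 15
largest Fibonacci ≤ 15 is 13; 15 − 13 = 2
largest Fibonacci ≤ 2 is 2; 2 − 2 = 0
So 11228 = 10946 + 233 + 34 + 13 + 2, with no two terms consecutive in the sequence.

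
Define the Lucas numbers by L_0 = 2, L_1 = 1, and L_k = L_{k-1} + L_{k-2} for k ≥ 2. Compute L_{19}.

9349

Iterating the recurrence up to L_{11} = 199 and L_{10} = 123:
L_{12} = L_{11} + L_{10} = 199 + 123 = 322
L_{13} = L_{12} + L_{11} = 322 + 199 = 521
L_{14} = L_{13} + L_{12} = 521 + 322 = 843
L_{15} = L_{14} + L_{13} = 843 + 521 = 1364
L_{16} = L_{15} + L_{14} = 1364 + 843 = 2207
L_{17} = L_{16} + L_{15} = 2207 + 1364 = 3571
L_{18} = L_{17} + L_{16} = 3571 + 2207 = 5778
L_{19} = L_{18} + L_{17} = 5778 + 3571 = 9349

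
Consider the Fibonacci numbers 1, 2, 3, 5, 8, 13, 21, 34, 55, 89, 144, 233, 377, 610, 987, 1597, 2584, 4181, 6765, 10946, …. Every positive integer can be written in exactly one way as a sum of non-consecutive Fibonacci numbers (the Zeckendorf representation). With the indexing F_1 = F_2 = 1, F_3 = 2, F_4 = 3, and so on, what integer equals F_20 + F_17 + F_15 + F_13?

F_20 + F_17 + F_15 + F_13 = 6765 + 1597 + 610 + 233 = 9205.

9205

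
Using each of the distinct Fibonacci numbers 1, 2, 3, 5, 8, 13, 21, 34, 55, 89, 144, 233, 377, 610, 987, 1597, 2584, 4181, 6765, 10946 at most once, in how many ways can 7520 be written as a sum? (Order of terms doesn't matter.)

30

Each representation comes from the Zeckendorf form by replacing some F_k with F_{k−1} + F_{k−2} where possible.
7520 = 6765+610+144+1 = 6765+610+89+55+1 = 6765+377+233+144+1 = 4181+2584+610+144+1 = … (26 more), for 30 in all.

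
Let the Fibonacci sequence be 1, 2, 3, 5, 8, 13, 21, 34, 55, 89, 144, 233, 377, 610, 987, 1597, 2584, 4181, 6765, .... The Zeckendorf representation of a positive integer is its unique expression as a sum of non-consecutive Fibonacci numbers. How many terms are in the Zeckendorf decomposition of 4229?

Repeatedly subtract the largest Fibonacci number that fits:
4181 ≤ 4229 < 6765, so take 4181; remainder 48
34 ≤ 48 < 55, so take 34; remainder 14
13 ≤ 14 < 21, so take 13; remainder 1
1 ≤ 1 < 2, so take 1; remainder 0
4229 = 4181 + 34 + 13 + 1, which has 4 terms.

4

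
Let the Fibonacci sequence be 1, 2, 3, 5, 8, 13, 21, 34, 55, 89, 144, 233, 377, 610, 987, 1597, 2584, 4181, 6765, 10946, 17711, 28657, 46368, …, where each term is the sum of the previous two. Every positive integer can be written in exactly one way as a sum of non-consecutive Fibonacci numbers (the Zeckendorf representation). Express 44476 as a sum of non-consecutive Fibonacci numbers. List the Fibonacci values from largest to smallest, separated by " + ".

28657 + 10946 + 4181 + 610 + 55 + 21 + 5 + 1

28657 ≤ 44476 < 46368, so take 28657; remainder 15819
10946 ≤ 15819 < 17711, so take 10946; remainder 4873
4181 ≤ 4873 < 6765, so take 4181; remainder 692
610 ≤ 692 < 987, so take 610; remainder 82
55 ≤ 82 < 89, so take 55; remainder 27
21 ≤ 27 < 34, so take 21; remainder 6
5 ≤ 6 < 8, so take 5; remainder 1
1 ≤ 1 < 2, so take 1; remainder 0
So 44476 = 28657 + 10946 + 4181 + 610 + 55 + 21 + 5 + 1, with no two terms consecutive in the sequence.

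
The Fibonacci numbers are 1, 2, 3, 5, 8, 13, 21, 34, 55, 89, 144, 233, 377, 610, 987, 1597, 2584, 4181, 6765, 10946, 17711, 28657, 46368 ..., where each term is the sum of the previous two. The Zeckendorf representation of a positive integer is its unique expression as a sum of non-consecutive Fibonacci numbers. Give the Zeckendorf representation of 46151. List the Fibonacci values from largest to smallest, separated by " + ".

take 28657 (≤ 46151); 46151 − 28657 = 17494
take 10946 (≤ 17494); 17494 − 10946 = 6548
take 4181 (≤ 6548); 6548 − 4181 = 2367
take 1597 (≤ 2367); 2367 − 1597 = 770
take 610 (≤ 770); 770 − 610 = 160
take 144 (≤ 160); 160 − 144 = 16
take 13 (≤ 16); 16 − 13 = 3
take 3 (≤ 3); 3 − 3 = 0
So 46151 = 28657 + 10946 + 4181 + 1597 + 610 + 144 + 13 + 3, with no two terms consecutive in the sequence.

28657 + 10946 + 4181 + 1597 + 610 + 144 + 13 + 3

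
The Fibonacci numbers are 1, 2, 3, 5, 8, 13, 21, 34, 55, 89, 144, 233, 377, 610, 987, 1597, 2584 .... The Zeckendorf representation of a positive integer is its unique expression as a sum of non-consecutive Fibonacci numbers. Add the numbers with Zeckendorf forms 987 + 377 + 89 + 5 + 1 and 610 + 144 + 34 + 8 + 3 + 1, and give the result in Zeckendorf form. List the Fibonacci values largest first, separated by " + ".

The two numbers are 1459 and 800, so their sum is 2259.
Greedy algorithm:
subtract 1597 from 2259: 662 remains
subtract 610 from 662: 52 remains
subtract 34 from 52: 18 remains
subtract 13 from 18: 5 remains
subtract 5 from 5: 0 remains

1597 + 610 + 34 + 13 + 5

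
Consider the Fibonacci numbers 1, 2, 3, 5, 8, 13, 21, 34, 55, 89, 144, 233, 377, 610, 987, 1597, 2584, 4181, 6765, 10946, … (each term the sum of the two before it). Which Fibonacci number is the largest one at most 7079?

6765 ≤ 7079 < 10946, so the largest Fibonacci number not exceeding 7079 is 6765.

6765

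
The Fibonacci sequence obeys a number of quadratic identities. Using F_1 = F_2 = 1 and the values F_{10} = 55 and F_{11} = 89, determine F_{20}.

6765

By the doubling identity F_{2k} = F_k(2F_{k+1} − F_k): F_{20} = 55·(2·89 − 55) = 55·123 = 6765.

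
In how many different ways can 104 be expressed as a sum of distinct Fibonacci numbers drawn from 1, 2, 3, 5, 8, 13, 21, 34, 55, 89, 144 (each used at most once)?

5

Each representation comes from the Zeckendorf form by replacing some F_k with F_{k−1} + F_{k−2} where possible.
104 = 89+13+2 = 89+8+5+2 = 55+34+13+2 = … (2 more), for 5 in all.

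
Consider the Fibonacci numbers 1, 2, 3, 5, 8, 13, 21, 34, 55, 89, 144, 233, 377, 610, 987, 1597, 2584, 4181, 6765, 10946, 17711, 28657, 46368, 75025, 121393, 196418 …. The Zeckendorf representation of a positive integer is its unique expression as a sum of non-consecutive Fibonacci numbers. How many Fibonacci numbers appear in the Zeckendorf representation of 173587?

Repeatedly subtract the largest Fibonacci number that fits:
173587: greatest Fibonacci not exceeding it is 121393, leaving 52194
52194: greatest Fibonacci not exceeding it is 46368, leaving 5826
5826: greatest Fibonacci not exceeding it is 4181, leaving 1645
1645: greatest Fibonacci not exceeding it is 1597, leaving 48
48: greatest Fibonacci not exceeding it is 34, leaving 14
14: greatest Fibonacci not exceeding it is 13, leaving 1
1: greatest Fibonacci not exceeding it is 1, leaving 0
173587 = 121393 + 46368 + 4181 + 1597 + 34 + 13 + 1, which has 7 terms.

7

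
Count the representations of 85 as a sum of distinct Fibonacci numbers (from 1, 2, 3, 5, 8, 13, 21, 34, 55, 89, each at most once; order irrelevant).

85 = 55+21+8+1 = 55+21+5+3+1 = 55+13+8+5+3+1 = 34+21+13+8+5+3+1 — 4 representations.

4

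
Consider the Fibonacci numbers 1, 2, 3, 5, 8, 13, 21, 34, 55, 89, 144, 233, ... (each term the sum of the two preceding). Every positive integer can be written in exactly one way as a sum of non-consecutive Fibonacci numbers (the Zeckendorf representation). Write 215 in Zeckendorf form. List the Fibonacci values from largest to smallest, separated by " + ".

144 + 55 + 13 + 3

Greedily peel off the largest Fibonacci term at each step:
144 ≤ 215 < 233, so take 144; remainder 71
55 ≤ 71 < 89, so take 55; remainder 16
13 ≤ 16 < 21, so take 13; remainder 3
3 ≤ 3 < 5, so take 3; remainder 0
So 215 = 144 + 55 + 13 + 3, with no two terms consecutive in the sequence.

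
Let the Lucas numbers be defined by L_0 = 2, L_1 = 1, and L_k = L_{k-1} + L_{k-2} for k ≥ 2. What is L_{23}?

64079

Iterating the recurrence up to L_{15} = 1364 and L_{14} = 843:
L_{16} = L_{15} + L_{14} = 1364 + 843 = 2207
L_{17} = L_{16} + L_{15} = 2207 + 1364 = 3571
L_{18} = L_{17} + L_{16} = 3571 + 2207 = 5778
L_{19} = L_{18} + L_{17} = 5778 + 3571 = 9349
L_{20} = L_{19} + L_{18} = 9349 + 5778 = 15127
L_{21} = L_{20} + L_{19} = 15127 + 9349 = 24476
L_{22} = L_{21} + L_{20} = 24476 + 15127 = 39603
L_{23} = L_{22} + L_{21} = 39603 + 24476 = 64079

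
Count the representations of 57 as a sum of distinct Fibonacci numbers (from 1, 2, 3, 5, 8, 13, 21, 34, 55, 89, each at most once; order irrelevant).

Starting from the Zeckendorf form and repeatedly splitting a term F_k into F_{k−1} + F_{k−2} (when neither is already used) reaches every representation.
57 = 55+2 = 34+21+2 = 34+13+8+2 = 34+13+5+3+2 — 4 representations.

4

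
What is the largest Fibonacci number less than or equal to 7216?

6765

6765 ≤ 7216 < 10946, so the largest Fibonacci number not exceeding 7216 is 6765.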